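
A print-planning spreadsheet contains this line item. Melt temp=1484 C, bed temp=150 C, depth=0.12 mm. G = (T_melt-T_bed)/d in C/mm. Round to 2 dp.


G = (1484-150)/0.12 = 11116.67 C/mm


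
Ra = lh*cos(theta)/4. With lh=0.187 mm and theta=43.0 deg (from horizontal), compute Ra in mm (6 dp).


Ra = 0.187 * cos(43.0) / 4 = 0.034191 mm


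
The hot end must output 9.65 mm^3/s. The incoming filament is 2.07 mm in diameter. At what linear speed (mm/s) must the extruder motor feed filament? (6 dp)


A = pi*(2.07/2)^2 = 3.365353
v = 9.65 / 3.365353 = 2.867456 mm/s


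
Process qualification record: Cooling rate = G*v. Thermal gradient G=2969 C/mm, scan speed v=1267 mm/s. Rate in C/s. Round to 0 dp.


CR = 2969 * 1267 = 3761723 C/s


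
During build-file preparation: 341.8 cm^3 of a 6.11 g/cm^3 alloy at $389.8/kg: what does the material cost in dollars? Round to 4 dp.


Mass = 341.8*6.11/1000 = 2.088398 kg
Cost = 2.088398 * 389.8 = 814.0575 $


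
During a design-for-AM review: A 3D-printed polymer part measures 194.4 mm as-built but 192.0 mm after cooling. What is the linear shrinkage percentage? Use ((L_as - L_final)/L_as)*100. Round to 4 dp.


Shrinkage = ((194.4-192.0)/194.4)*100 = 1.2346 %


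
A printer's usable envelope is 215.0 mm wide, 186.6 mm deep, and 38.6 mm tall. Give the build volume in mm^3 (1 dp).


V = 215.0 * 186.6 * 38.6 = 1548593.4 mm^3


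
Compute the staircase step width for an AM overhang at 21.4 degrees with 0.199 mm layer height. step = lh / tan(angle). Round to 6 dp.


step = 0.199 / tan(21.4) = 0.507788 mm


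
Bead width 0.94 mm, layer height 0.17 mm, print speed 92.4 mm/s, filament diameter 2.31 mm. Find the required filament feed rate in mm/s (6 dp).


Q = 0.94 * 0.17 * 92.4 = 14.76552 mm^3/s
A_fil = pi*(2.31/2)^2 = 4.19096314 mm^2
v_feed = 14.76552 / 4.19096314 = 3.523181 mm/s


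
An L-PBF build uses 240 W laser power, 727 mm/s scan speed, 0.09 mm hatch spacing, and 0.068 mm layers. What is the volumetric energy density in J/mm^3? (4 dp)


E = 240 / (727*0.09*0.068) = 53.9418 J/mm^3


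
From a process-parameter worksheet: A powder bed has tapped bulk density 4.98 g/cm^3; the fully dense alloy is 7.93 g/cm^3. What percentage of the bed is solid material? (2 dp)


Packing = (4.98/7.93)*100 = 62.8 %


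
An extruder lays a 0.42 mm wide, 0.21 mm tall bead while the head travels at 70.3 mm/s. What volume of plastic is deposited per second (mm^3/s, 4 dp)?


Rate = 0.42 * 0.21 * 70.3 = 6.2005 mm^3/s


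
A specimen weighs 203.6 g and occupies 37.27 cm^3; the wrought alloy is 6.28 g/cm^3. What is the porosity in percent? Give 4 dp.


rho_part = 203.6 / 37.27 = 5.46283874 g/cm^3
Porosity = (1 - 5.46283874/6.28)*100 = 13.0121 %


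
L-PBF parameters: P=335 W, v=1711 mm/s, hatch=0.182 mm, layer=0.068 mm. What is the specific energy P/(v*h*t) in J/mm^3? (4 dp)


Build rate = 1711 * 0.182 * 0.068 = 21.175336 mm^3/s
SE = 335 / 21.175336 = 15.8203 J/mm^3


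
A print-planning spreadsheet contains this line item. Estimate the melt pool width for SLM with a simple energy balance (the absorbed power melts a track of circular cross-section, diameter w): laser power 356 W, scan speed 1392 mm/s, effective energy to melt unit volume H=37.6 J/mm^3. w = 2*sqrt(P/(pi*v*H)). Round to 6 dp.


w = 2*sqrt(356/(pi*1392*37.6)) = 0.093061 mm


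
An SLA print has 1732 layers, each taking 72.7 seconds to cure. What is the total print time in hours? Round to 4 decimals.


t = 1732 * 72.7 / 3600 = 34.9768 hrs


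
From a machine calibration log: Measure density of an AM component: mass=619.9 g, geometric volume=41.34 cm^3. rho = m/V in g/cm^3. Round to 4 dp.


rho = 619.9 / 41.34 = 14.9952 g/cm^3


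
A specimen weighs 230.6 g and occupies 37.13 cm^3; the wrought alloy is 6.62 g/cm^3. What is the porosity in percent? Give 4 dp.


rho_part = 230.6 / 37.13 = 6.21061137 g/cm^3
Porosity = (1 - 6.21061137/6.62)*100 = 6.1841 %


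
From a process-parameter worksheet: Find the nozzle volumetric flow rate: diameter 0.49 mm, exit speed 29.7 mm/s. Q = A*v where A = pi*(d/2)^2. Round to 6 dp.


A = pi*(0.49/2)^2 = 0.1885741 mm^2
Q = 0.1885741 * 29.7 = 5.600651 mm^3/s


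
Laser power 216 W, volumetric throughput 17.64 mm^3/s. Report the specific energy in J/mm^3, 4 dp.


SE = 216 / 17.64 = 12.2449 J/mm^3


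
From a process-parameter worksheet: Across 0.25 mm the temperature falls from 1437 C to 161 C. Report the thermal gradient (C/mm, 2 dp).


G = (1437-161)/0.25 = 5104.0 C/mm


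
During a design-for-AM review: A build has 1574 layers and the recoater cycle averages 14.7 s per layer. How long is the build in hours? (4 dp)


t = 1574 * 14.7 / 3600 = 6.4272 hrs


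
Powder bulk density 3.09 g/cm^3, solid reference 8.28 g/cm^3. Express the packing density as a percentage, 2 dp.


Packing = (3.09/8.28)*100 = 37.32 %


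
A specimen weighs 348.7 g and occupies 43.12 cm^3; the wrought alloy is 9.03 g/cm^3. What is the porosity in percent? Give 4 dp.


rho_part = 348.7 / 43.12 = 8.08673469 g/cm^3
Porosity = (1 - 8.08673469/9.03)*100 = 10.4459 %


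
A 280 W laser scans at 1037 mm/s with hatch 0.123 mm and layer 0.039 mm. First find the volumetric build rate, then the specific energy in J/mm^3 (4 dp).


Build rate = 1037 * 0.123 * 0.039 = 4.974489 mm^3/s
SE = 280 / 4.974489 = 56.2872 J/mm^3


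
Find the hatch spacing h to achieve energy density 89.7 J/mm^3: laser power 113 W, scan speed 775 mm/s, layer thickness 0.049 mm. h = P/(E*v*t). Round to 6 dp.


h = 113 / (89.7*775*0.049) = 0.033173 mm


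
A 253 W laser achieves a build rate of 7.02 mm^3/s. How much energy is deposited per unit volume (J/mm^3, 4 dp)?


SE = 253 / 7.02 = 36.0399 J/mm^3


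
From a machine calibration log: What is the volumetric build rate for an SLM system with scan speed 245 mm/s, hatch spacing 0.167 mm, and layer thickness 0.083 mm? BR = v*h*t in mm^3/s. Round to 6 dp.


Rate = 245 * 0.167 * 0.083 = 3.395945 mm^3/s


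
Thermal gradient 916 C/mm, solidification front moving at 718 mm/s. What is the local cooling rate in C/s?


CR = 916 * 718 = 657688 C/s


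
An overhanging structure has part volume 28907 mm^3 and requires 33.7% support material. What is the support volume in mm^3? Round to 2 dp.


V_support = 28907 * 0.337 = 9741.66 mm^3


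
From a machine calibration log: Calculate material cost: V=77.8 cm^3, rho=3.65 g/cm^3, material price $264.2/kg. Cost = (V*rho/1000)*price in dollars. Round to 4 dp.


Mass = 77.8*3.65/1000 = 0.28397 kg
Cost = 0.28397 * 264.2 = 75.0249 $


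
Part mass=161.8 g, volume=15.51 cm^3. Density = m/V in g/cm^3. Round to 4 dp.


rho = 161.8 / 15.51 = 10.432 g/cm^3


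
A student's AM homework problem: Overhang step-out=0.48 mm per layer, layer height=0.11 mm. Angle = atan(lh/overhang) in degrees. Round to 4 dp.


angle = atan(0.11/0.48) = 12.9074 degrees


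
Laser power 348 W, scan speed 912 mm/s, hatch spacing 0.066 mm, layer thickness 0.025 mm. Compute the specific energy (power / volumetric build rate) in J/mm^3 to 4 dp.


Build rate = 912 * 0.066 * 0.025 = 1.5048 mm^3/s
SE = 348 / 1.5048 = 231.26 J/mm^3


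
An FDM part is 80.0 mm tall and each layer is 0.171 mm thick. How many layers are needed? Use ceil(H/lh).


Layers = ceil(80.0/0.171) = 468


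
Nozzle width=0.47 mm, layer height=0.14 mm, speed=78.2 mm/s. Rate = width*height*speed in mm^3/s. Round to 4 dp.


Rate = 0.47 * 0.14 * 78.2 = 5.1456 mm^3/s


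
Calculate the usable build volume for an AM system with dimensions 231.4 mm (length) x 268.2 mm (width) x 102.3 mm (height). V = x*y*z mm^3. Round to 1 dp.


V = 231.4 * 268.2 * 102.3 = 6348889.4 mm^3


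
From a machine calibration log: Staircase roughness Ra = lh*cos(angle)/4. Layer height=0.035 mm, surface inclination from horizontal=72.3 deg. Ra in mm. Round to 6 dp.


Ra = 0.035 * cos(72.3) / 4 = 0.00266 mm


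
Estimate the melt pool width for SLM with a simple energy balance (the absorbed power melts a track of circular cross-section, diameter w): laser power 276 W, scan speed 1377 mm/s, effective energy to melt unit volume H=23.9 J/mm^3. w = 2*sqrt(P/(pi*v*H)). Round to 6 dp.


w = 2*sqrt(276/(pi*1377*23.9)) = 0.103334 mm


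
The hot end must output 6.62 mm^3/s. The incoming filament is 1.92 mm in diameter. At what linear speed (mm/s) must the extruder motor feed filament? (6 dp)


A = pi*(1.92/2)^2 = 2.895292
v = 6.62 / 2.895292 = 2.286471 mm/s


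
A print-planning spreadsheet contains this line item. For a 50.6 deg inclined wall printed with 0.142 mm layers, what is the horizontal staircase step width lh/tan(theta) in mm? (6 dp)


step = 0.142 / tan(50.6) = 0.11664 mm


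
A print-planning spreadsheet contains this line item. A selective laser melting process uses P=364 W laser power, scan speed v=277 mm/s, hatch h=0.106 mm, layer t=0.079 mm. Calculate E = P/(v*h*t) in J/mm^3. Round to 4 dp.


E = 364 / (277*0.106*0.079) = 156.9237 J/mm^3


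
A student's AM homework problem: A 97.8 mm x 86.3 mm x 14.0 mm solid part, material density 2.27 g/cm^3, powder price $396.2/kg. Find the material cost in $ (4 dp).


V = 97.8 * 86.3 * 14.0 = 118161.96 mm^3 = 118.16196 cm^3
Mass = 118.16196 * 2.27 / 1000 = 0.26822765 kg
Cost = 0.26822765 * 396.2 = 106.2718 $


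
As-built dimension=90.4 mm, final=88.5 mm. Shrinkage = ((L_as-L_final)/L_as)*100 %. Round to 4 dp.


Shrinkage = ((90.4-88.5)/90.4)*100 = 2.1018 %


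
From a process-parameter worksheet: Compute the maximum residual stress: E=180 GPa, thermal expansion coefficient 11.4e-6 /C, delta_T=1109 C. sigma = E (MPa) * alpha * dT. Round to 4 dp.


sigma = 180*1000 * 11.4e-6 * 1109 = 2275.668 MPa


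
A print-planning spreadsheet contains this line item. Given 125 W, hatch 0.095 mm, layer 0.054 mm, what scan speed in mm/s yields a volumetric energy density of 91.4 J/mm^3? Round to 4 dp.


v = 125 / (91.4*0.095*0.054) = 266.5916 mm/s


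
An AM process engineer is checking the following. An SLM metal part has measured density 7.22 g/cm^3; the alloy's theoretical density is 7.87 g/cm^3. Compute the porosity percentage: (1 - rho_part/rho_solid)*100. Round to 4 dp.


Porosity = (1-7.22/7.87)*100 = 8.2592 %


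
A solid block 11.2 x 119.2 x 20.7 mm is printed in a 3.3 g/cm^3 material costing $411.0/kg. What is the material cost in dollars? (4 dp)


V = 11.2 * 119.2 * 20.7 = 27635.328 mm^3 = 27.635328 cm^3
Mass = 27.635328 * 3.3 / 1000 = 0.09119658 kg
Cost = 0.09119658 * 411.0 = 37.4818 $


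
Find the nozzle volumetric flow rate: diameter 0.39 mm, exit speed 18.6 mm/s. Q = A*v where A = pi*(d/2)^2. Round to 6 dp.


A = pi*(0.39/2)^2 = 0.11945906 mm^2
Q = 0.11945906 * 18.6 = 2.221939 mm^3/s


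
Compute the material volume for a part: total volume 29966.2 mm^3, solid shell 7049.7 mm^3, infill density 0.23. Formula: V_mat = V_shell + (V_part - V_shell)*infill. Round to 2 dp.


V_infill = (29966.2 - 7049.7) * 0.23 = 5270.8
V_total = 7049.7 + 5270.8 = 12320.5 mm^3


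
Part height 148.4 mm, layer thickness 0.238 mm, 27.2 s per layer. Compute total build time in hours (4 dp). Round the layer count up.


Layers = ceil(148.4/0.238) = 624
t = 624 * 27.2 / 3600 = 4.7147 hrs


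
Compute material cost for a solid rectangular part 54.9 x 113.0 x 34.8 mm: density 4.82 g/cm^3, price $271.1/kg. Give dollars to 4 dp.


V = 54.9 * 113.0 * 34.8 = 215888.76 mm^3 = 215.88876 cm^3
Mass = 215.88876 * 4.82 / 1000 = 1.04058382 kg
Cost = 1.04058382 * 271.1 = 282.1023 $


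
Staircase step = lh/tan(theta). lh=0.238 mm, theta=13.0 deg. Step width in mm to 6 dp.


step = 0.238 / tan(13.0) = 1.030891 mm


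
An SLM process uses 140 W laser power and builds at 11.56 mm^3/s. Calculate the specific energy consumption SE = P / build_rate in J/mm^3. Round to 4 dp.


SE = 140 / 11.56 = 12.1107 J/mm^3


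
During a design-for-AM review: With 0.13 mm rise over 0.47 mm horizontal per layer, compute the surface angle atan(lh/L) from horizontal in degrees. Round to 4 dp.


angle = atan(0.13/0.47) = 15.4612 degrees


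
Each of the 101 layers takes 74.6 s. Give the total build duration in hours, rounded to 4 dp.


t = 101 * 74.6 / 3600 = 2.0929 hrs


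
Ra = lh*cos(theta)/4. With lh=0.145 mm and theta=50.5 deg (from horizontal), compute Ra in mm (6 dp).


Ra = 0.145 * cos(50.5) / 4 = 0.023058 mm


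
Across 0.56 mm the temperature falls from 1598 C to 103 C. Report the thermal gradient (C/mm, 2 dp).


G = (1598-103)/0.56 = 2669.64 C/mm


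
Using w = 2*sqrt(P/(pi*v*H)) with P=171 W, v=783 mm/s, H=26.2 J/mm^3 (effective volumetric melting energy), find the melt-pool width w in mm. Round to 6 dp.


w = 2*sqrt(171/(pi*783*26.2)) = 0.10302 mm


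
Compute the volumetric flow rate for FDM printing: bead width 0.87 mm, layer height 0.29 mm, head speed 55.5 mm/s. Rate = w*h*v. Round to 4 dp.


Rate = 0.87 * 0.29 * 55.5 = 14.0027 mm^3/s


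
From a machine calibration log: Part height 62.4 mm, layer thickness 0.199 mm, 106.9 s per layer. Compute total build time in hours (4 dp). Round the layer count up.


Layers = ceil(62.4/0.199) = 314
t = 314 * 106.9 / 3600 = 9.3241 hrs


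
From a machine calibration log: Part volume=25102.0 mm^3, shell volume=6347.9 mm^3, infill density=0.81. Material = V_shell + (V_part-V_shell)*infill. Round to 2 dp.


V_infill = (25102.0 - 6347.9) * 0.81 = 15190.82
V_total = 6347.9 + 15190.82 = 21538.72 mm^3


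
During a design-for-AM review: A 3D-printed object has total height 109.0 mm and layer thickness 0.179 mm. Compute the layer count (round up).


Layers = ceil(109.0/0.179) = 609


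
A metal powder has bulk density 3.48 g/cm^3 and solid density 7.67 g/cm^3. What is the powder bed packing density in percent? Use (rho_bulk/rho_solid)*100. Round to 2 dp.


Packing = (3.48/7.67)*100 = 45.37 %


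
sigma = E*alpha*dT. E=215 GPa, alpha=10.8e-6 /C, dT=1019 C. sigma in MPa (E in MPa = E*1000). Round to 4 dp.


sigma = 215*1000 * 10.8e-6 * 1019 = 2366.118 MPa


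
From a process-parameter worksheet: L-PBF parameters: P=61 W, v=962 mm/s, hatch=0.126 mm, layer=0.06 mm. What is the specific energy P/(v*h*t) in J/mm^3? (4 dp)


Build rate = 962 * 0.126 * 0.06 = 7.27272 mm^3/s
SE = 61 / 7.27272 = 8.3875 J/mm^3


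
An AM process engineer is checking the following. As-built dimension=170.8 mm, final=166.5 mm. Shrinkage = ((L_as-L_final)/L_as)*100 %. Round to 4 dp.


Shrinkage = ((170.8-166.5)/170.8)*100 = 2.5176 %


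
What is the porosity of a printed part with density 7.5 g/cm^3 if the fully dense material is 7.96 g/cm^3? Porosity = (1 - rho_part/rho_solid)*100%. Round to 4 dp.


Porosity = (1-7.5/7.96)*100 = 5.7789 %


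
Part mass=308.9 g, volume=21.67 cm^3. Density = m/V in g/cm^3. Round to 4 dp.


rho = 308.9 / 21.67 = 14.2547 g/cm^3


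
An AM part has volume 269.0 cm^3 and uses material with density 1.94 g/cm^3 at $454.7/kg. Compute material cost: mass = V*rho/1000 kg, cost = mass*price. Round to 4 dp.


Mass = 269.0*1.94/1000 = 0.52186 kg
Cost = 0.52186 * 454.7 = 237.2897 $


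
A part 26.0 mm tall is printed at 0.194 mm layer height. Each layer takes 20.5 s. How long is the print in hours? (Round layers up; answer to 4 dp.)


Layers = ceil(26.0/0.194) = 135
t = 135 * 20.5 / 3600 = 0.7688 hrs


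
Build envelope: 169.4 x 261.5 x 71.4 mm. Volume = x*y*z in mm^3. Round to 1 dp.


V = 169.4 * 261.5 * 71.4 = 3162884.3 mm^3


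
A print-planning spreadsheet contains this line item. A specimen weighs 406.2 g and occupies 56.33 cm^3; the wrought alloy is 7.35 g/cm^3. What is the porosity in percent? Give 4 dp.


rho_part = 406.2 / 56.33 = 7.21107758 g/cm^3
Porosity = (1 - 7.21107758/7.35)*100 = 1.8901 %


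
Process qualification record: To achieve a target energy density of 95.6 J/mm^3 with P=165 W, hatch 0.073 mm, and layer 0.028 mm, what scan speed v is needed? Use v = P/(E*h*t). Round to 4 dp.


v = 165 / (95.6*0.073*0.028) = 844.394 mm/s


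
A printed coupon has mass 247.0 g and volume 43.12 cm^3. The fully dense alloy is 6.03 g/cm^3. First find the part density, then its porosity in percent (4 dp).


rho_part = 247.0 / 43.12 = 5.72820037 g/cm^3
Porosity = (1 - 5.72820037/6.03)*100 = 5.005 %


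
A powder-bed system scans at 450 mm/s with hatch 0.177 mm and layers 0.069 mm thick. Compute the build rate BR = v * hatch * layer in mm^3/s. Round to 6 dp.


Rate = 450 * 0.177 * 0.069 = 5.49585 mm^3/s


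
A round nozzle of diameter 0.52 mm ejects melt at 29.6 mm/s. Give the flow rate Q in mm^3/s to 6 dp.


A = pi*(0.52/2)^2 = 0.21237166 mm^2
Q = 0.21237166 * 29.6 = 6.286201 mm^3/s


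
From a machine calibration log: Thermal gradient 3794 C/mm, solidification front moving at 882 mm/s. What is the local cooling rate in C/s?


CR = 3794 * 882 = 3346308 C/s


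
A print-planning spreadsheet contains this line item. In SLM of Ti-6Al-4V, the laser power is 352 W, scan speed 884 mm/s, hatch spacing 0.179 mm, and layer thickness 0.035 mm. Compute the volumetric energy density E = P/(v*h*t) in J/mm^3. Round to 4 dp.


E = 352 / (884*0.179*0.035) = 63.5579 J/mm^3


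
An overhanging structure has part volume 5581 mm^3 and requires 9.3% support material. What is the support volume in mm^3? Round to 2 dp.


V_support = 5581 * 0.093 = 519.03 mm^3


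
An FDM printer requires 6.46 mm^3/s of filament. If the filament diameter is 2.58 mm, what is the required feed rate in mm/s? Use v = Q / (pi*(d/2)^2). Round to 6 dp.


A = pi*(2.58/2)^2 = 5.227924
v = 6.46 / 5.227924 = 1.235672 mm/s


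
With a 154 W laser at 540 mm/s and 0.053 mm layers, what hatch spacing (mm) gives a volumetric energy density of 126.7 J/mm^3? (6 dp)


h = 154 / (126.7*540*0.053) = 0.042469 mm


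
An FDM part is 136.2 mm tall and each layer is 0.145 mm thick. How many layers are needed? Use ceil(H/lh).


Layers = ceil(136.2/0.145) = 940


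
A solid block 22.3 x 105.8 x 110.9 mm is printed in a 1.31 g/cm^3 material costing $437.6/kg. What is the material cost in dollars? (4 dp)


V = 22.3 * 105.8 * 110.9 = 261650.806 mm^3 = 261.650806 cm^3
Mass = 261.650806 * 1.31 / 1000 = 0.34276256 kg
Cost = 0.34276256 * 437.6 = 149.9929 $


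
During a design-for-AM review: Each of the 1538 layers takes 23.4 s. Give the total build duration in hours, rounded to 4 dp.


t = 1538 * 23.4 / 3600 = 9.997 hrs


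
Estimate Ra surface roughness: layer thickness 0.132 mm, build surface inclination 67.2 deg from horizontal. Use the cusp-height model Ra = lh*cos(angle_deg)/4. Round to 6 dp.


Ra = 0.132 * cos(67.2) / 4 = 0.012788 mm


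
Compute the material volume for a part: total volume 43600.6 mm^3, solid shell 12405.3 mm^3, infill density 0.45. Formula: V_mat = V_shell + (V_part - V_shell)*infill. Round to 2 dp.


V_infill = (43600.6 - 12405.3) * 0.45 = 14037.89
V_total = 12405.3 + 14037.89 = 26443.19 mm^3


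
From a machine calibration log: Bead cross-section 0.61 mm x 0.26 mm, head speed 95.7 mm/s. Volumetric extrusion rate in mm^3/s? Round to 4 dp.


Rate = 0.61 * 0.26 * 95.7 = 15.178 mm^3/s


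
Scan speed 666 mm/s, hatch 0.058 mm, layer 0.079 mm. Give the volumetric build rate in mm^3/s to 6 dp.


Rate = 666 * 0.058 * 0.079 = 3.051612 mm^3/s


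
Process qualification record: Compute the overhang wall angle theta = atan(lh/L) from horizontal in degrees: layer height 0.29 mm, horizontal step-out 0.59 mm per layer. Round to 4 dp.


angle = atan(0.29/0.59) = 26.1753 degrees


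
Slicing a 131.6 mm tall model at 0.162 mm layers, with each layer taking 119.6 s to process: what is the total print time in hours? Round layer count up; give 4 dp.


Layers = ceil(131.6/0.162) = 813
t = 813 * 119.6 / 3600 = 27.0097 hrs


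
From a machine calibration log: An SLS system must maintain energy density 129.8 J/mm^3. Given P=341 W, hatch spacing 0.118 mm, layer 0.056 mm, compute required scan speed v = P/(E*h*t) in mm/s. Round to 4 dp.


v = 341 / (129.8*0.118*0.056) = 397.5664 mm/s


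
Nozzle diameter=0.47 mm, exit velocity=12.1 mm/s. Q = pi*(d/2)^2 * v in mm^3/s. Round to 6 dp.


A = pi*(0.47/2)^2 = 0.17349445 mm^2
Q = 0.17349445 * 12.1 = 2.099283 mm^3/s


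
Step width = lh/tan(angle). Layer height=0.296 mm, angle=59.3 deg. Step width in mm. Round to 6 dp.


step = 0.296 / tan(59.3) = 0.175752 mm


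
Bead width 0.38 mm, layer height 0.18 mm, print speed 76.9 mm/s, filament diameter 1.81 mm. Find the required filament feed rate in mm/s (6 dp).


Q = 0.38 * 0.18 * 76.9 = 5.25996 mm^3/s
A_fil = pi*(1.81/2)^2 = 2.57304292 mm^2
v_feed = 5.25996 / 2.57304292 = 2.044257 mm/s


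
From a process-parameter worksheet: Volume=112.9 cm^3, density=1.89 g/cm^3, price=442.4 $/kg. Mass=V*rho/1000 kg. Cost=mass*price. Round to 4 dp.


Mass = 112.9*1.89/1000 = 0.213381 kg
Cost = 0.213381 * 442.4 = 94.3998 $


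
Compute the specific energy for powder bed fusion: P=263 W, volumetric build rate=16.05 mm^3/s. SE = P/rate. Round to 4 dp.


SE = 263 / 16.05 = 16.3863 J/mm^3


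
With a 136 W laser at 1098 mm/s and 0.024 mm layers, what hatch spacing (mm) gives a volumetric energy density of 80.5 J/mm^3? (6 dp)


h = 136 / (80.5*1098*0.024) = 0.064111 mm


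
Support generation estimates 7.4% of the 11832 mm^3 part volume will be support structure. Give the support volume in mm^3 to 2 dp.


V_support = 11832 * 0.074 = 875.57 mm^3


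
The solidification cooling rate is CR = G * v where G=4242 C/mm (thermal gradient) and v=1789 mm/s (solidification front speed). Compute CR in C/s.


CR = 4242 * 1789 = 7588938 C/s


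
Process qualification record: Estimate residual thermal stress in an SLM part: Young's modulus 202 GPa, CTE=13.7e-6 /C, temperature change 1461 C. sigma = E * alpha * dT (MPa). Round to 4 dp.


sigma = 202*1000 * 13.7e-6 * 1461 = 4043.1714 MPa


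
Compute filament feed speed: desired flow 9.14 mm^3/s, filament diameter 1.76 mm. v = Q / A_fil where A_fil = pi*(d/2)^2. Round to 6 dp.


A = pi*(1.76/2)^2 = 2.432849
v = 9.14 / 2.432849 = 3.756912 mm/s


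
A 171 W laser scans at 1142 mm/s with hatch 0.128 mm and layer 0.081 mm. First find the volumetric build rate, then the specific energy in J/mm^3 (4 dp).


Build rate = 1142 * 0.128 * 0.081 = 11.840256 mm^3/s
SE = 171 / 11.840256 = 14.4423 J/mm^3


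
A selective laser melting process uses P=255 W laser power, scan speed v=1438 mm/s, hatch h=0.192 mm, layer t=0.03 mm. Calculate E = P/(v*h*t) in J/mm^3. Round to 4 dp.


E = 255 / (1438*0.192*0.03) = 30.7864 J/mm^3


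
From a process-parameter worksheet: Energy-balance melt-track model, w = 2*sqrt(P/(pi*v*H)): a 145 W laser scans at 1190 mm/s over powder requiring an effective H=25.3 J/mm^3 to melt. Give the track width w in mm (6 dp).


w = 2*sqrt(145/(pi*1190*25.3)) = 0.078308 mm


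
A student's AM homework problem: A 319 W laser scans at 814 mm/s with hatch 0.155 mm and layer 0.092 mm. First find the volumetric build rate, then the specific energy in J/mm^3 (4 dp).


Build rate = 814 * 0.155 * 0.092 = 11.60764 mm^3/s
SE = 319 / 11.60764 = 27.4819 J/mm^3


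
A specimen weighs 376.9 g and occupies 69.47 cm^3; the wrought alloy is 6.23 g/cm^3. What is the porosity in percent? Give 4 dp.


rho_part = 376.9 / 69.47 = 5.42536347 g/cm^3
Porosity = (1 - 5.42536347/6.23)*100 = 12.9155 %


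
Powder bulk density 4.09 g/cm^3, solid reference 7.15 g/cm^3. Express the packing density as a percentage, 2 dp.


Packing = (4.09/7.15)*100 = 57.2 %


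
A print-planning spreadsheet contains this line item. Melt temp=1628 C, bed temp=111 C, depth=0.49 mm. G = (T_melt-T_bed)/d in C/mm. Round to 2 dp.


G = (1628-111)/0.49 = 3095.92 C/mm


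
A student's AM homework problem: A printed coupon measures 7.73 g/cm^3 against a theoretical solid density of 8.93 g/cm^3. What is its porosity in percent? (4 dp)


Porosity = (1-7.73/8.93)*100 = 13.4378 %


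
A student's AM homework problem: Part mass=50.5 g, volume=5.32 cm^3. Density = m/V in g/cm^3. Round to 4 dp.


rho = 50.5 / 5.32 = 9.4925 g/cm^3


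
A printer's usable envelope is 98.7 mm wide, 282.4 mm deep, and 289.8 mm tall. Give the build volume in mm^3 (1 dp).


V = 98.7 * 282.4 * 289.8 = 8077560.6 mm^3


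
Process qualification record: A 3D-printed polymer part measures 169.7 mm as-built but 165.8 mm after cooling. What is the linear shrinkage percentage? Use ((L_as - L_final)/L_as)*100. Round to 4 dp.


Shrinkage = ((169.7-165.8)/169.7)*100 = 2.2982 %


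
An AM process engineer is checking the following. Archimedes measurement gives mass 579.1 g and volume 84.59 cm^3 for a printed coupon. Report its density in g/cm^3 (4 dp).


rho = 579.1 / 84.59 = 6.846 g/cm^3


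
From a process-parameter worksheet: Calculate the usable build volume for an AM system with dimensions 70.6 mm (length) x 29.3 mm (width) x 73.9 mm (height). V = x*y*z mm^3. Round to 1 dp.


V = 70.6 * 29.3 * 73.9 = 152868.1 mm^3


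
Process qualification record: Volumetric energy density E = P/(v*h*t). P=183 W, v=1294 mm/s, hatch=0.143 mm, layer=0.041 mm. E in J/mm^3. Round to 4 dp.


E = 183 / (1294*0.143*0.041) = 24.1211 J/mm^3


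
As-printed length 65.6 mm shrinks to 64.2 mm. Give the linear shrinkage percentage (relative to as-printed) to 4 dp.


Shrinkage = ((65.6-64.2)/65.6)*100 = 2.1341 %


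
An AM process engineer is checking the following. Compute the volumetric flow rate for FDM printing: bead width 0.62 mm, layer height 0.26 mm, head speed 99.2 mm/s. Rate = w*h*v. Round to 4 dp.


Rate = 0.62 * 0.26 * 99.2 = 15.991 mm^3/s


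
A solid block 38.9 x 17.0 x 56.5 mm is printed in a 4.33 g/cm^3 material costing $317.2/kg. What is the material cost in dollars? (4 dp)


V = 38.9 * 17.0 * 56.5 = 37363.45 mm^3 = 37.36345 cm^3
Mass = 37.36345 * 4.33 / 1000 = 0.16178374 kg
Cost = 0.16178374 * 317.2 = 51.3178 $


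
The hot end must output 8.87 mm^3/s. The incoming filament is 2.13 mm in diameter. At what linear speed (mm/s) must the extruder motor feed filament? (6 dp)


A = pi*(2.13/2)^2 = 3.563273
v = 8.87 / 3.563273 = 2.489284 mm/s


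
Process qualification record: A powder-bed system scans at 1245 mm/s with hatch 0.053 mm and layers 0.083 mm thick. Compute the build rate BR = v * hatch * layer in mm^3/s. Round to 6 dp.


Rate = 1245 * 0.053 * 0.083 = 5.476755 mm^3/s


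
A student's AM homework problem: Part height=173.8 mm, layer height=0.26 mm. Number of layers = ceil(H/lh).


Layers = ceil(173.8/0.26) = 669


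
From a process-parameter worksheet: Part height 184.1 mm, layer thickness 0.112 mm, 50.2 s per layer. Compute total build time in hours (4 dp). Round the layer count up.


Layers = ceil(184.1/0.112) = 1644
t = 1644 * 50.2 / 3600 = 22.9247 hrs


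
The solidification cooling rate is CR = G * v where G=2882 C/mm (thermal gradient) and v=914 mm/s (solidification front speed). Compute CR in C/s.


CR = 2882 * 914 = 2634148 C/s


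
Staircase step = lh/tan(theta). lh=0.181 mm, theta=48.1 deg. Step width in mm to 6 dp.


step = 0.181 / tan(48.1) = 0.162402 mm


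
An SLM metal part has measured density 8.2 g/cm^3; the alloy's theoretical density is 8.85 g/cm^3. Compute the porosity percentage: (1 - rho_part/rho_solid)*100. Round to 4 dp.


Porosity = (1-8.2/8.85)*100 = 7.3446 %


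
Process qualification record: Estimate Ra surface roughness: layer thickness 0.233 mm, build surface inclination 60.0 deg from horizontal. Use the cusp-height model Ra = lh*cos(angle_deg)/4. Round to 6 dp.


Ra = 0.233 * cos(60.0) / 4 = 0.029125 mm


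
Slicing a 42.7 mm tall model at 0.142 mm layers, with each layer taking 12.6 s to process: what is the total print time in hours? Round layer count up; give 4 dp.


Layers = ceil(42.7/0.142) = 301
t = 301 * 12.6 / 3600 = 1.0535 hrs


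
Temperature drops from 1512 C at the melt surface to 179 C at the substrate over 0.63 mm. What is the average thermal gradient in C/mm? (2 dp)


G = (1512-179)/0.63 = 2115.87 C/mm


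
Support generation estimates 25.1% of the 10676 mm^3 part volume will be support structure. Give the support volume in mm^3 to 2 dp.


V_support = 10676 * 0.251 = 2679.68 mm^3


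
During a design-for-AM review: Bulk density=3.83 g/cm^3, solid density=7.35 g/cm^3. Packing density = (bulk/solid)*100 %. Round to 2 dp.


Packing = (3.83/7.35)*100 = 52.11 %


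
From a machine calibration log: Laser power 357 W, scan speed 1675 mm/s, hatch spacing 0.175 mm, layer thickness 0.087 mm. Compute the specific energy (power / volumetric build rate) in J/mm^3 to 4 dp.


Build rate = 1675 * 0.175 * 0.087 = 25.501875 mm^3/s
SE = 357 / 25.501875 = 13.999 J/mm^3


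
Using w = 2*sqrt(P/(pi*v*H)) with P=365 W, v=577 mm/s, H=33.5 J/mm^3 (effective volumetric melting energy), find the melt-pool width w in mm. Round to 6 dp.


w = 2*sqrt(365/(pi*577*33.5)) = 0.155057 mm


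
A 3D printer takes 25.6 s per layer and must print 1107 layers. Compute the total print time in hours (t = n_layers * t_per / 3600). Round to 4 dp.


t = 1107 * 25.6 / 3600 = 7.872 hrs


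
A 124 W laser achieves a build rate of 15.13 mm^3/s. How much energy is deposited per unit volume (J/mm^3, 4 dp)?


SE = 124 / 15.13 = 8.1956 J/mm^3


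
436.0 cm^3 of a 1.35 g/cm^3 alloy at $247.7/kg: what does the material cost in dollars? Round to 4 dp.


Mass = 436.0*1.35/1000 = 0.5886 kg
Cost = 0.5886 * 247.7 = 145.7962 $


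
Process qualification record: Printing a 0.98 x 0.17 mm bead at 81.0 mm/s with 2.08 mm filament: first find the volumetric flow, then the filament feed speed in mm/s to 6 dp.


Q = 0.98 * 0.17 * 81.0 = 13.4946 mm^3/s
A_fil = pi*(2.08/2)^2 = 3.39794661 mm^2
v_feed = 13.4946 / 3.39794661 = 3.971398 mm/s


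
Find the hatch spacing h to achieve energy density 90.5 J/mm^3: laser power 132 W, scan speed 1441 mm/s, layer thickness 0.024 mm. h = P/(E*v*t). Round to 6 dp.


h = 132 / (90.5*1441*0.024) = 0.042175 mm


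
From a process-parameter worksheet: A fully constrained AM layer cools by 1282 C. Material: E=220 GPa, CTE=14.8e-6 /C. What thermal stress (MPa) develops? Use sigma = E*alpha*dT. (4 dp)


sigma = 220*1000 * 14.8e-6 * 1282 = 4174.192 MPa


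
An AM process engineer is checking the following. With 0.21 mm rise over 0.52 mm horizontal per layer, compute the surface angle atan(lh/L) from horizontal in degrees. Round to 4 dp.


angle = atan(0.21/0.52) = 21.9911 degrees


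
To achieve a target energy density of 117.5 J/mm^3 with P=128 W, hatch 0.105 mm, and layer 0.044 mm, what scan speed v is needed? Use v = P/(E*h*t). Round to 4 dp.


v = 128 / (117.5*0.105*0.044) = 235.7926 mm/s


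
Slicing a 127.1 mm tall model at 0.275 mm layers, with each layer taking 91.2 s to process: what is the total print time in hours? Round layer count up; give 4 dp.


Layers = ceil(127.1/0.275) = 463
t = 463 * 91.2 / 3600 = 11.7293 hrs


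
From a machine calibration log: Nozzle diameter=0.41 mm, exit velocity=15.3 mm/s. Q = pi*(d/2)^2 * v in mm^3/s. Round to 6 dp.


A = pi*(0.41/2)^2 = 0.13202543 mm^2
Q = 0.13202543 * 15.3 = 2.019989 mm^3/s


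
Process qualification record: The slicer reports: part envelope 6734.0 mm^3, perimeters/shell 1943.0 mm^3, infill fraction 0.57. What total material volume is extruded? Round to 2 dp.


V_infill = (6734.0 - 1943.0) * 0.57 = 2730.87
V_total = 1943.0 + 2730.87 = 4673.87 mm^3


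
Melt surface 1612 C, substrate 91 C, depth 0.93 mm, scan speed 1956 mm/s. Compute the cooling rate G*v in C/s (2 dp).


G = (1612-91)/0.93 = 1635.48387097 C/mm
CR = 1635.48387097 * 1956 = 3199006.45 C/s


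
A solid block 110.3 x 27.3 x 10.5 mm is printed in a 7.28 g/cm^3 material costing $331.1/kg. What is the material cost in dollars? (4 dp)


V = 110.3 * 27.3 * 10.5 = 31617.495 mm^3 = 31.617495 cm^3
Mass = 31.617495 * 7.28 / 1000 = 0.23017536 kg
Cost = 0.23017536 * 331.1 = 76.2111 $


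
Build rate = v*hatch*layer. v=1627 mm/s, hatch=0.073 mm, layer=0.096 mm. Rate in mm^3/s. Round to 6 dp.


Rate = 1627 * 0.073 * 0.096 = 11.402016 mm^3/s


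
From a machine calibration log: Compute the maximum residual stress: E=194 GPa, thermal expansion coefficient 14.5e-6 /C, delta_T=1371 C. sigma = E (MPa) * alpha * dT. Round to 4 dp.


sigma = 194*1000 * 14.5e-6 * 1371 = 3856.623 MPa


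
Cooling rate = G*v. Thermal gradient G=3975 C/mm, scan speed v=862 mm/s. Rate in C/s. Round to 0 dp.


CR = 3975 * 862 = 3426450 C/s


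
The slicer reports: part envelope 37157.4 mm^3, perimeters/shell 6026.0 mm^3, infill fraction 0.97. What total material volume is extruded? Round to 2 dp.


V_infill = (37157.4 - 6026.0) * 0.97 = 30197.46
V_total = 6026.0 + 30197.46 = 36223.46 mm^3


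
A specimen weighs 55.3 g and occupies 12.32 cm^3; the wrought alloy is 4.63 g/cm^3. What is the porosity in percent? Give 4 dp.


rho_part = 55.3 / 12.32 = 4.48863636 g/cm^3
Porosity = (1 - 4.48863636/4.63)*100 = 3.0532 %


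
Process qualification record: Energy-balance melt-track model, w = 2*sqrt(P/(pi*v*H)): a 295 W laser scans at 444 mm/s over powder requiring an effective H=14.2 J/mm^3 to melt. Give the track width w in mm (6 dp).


w = 2*sqrt(295/(pi*444*14.2)) = 0.244079 mm


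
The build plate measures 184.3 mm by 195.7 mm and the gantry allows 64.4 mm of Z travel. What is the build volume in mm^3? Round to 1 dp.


V = 184.3 * 195.7 * 64.4 = 2322747.6 mm^3


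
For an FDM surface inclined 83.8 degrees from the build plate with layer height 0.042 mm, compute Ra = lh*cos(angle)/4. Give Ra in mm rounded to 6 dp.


Ra = 0.042 * cos(83.8) / 4 = 0.001134 mm


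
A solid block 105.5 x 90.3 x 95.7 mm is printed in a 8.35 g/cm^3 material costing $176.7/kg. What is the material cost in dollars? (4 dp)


V = 105.5 * 90.3 * 95.7 = 911700.405 mm^3 = 911.700405 cm^3
Mass = 911.700405 * 8.35 / 1000 = 7.61269838 kg
Cost = 7.61269838 * 176.7 = 1345.1638 $


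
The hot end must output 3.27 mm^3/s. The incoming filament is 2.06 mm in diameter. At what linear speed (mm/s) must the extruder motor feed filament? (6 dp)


A = pi*(2.06/2)^2 = 3.332916
v = 3.27 / 3.332916 = 0.981123 mm/s


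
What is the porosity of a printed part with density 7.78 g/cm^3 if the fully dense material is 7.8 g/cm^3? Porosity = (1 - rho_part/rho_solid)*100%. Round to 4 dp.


Porosity = (1-7.78/7.8)*100 = 0.2564 %


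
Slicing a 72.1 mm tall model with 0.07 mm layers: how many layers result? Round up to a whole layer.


Layers = ceil(72.1/0.07) = 1030


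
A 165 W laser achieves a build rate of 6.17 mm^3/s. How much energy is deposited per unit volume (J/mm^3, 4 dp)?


SE = 165 / 6.17 = 26.7423 J/mm^3


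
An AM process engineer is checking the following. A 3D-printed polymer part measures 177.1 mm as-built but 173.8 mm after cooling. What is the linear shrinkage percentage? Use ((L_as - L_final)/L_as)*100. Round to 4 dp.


Shrinkage = ((177.1-173.8)/177.1)*100 = 1.8634 %


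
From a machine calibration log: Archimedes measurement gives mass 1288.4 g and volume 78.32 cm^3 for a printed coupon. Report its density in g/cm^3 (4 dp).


rho = 1288.4 / 78.32 = 16.4505 g/cm^3


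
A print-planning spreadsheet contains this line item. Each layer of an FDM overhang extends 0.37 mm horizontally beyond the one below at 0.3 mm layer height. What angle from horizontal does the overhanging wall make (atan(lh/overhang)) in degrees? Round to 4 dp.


angle = atan(0.3/0.37) = 39.0355 degrees


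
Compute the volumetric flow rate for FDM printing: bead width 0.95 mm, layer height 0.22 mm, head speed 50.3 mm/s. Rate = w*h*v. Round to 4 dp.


Rate = 0.95 * 0.22 * 50.3 = 10.5127 mm^3/s


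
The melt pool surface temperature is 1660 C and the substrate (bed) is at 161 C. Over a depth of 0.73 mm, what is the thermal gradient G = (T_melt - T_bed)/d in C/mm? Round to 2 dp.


G = (1660-161)/0.73 = 2053.42 C/mm


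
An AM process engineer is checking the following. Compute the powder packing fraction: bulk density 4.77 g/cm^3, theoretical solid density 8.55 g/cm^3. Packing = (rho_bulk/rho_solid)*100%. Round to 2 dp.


Packing = (4.77/8.55)*100 = 55.79 %


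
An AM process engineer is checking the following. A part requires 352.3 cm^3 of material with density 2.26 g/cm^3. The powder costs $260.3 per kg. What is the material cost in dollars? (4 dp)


Mass = 352.3*2.26/1000 = 0.796198 kg
Cost = 0.796198 * 260.3 = 207.2503 $


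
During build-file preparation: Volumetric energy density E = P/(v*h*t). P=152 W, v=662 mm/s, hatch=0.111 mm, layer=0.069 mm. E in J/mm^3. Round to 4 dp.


E = 152 / (662*0.111*0.069) = 29.9788 J/mm^3


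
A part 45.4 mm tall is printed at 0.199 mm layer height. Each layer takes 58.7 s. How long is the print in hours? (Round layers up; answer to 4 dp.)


Layers = ceil(45.4/0.199) = 229
t = 229 * 58.7 / 3600 = 3.734 hrs


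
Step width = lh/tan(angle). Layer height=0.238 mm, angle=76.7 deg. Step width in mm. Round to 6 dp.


step = 0.238 / tan(76.7) = 0.056261 mm


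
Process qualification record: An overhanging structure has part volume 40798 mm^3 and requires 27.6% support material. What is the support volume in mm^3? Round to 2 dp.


V_support = 40798 * 0.276 = 11260.25 mm^3


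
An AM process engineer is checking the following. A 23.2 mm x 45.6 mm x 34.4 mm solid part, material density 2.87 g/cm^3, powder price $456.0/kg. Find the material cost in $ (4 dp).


V = 23.2 * 45.6 * 34.4 = 36392.448 mm^3 = 36.392448 cm^3
Mass = 36.392448 * 2.87 / 1000 = 0.10444633 kg
Cost = 0.10444633 * 456.0 = 47.6275 $


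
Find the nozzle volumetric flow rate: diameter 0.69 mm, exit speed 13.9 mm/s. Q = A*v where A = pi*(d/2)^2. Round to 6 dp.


A = pi*(0.69/2)^2 = 0.37392807 mm^2
Q = 0.37392807 * 13.9 = 5.1976 mm^3/s


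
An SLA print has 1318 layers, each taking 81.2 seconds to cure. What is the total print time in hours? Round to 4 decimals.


t = 1318 * 81.2 / 3600 = 29.7282 hrs


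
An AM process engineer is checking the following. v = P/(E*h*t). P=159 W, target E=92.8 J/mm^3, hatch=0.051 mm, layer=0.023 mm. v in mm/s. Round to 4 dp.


v = 159 / (92.8*0.051*0.023) = 1460.6667 mm/s


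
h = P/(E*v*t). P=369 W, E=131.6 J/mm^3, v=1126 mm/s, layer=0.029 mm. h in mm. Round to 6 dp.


h = 369 / (131.6*1126*0.029) = 0.085869 mm


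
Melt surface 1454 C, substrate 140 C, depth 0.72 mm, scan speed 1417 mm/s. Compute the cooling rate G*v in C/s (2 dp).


G = (1454-140)/0.72 = 1825.0 C/mm
CR = 1825.0 * 1417 = 2586025.0 C/s


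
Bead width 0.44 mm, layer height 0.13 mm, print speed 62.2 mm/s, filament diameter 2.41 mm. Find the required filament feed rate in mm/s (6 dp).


Q = 0.44 * 0.13 * 62.2 = 3.55784 mm^3/s
A_fil = pi*(2.41/2)^2 = 4.56167107 mm^2
v_feed = 3.55784 / 4.56167107 = 0.779942 mm/s


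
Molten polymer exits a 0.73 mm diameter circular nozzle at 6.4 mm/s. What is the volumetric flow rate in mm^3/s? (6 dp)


A = pi*(0.73/2)^2 = 0.41853868 mm^2
Q = 0.41853868 * 6.4 = 2.678648 mm^3/s


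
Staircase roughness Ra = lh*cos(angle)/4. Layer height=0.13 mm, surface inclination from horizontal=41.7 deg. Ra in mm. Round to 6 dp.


Ra = 0.13 * cos(41.7) / 4 = 0.024266 mm


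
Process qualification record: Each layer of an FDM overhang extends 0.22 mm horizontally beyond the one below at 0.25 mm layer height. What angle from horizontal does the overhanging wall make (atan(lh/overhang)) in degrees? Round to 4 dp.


angle = atan(0.25/0.22) = 48.6522 degrees
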